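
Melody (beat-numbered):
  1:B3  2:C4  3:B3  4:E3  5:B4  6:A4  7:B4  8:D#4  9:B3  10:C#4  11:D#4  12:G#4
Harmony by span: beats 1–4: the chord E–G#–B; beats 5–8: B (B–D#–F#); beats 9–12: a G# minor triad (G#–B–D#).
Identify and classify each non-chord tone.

C4 (beat 2) — neighbor tone; A4 (beat 6) — neighbor tone; C#4 (beat 10) — passing tone.

The harmony at that moment is E major triad (E, G#, B); C4 is not a chord tone.
It is approached by step up from B3 and left by step down to B3.
Step away and step back to the same note — a neighbor tone (upper neighbor).
The harmony at that moment is B major triad (B, D#, F#); A4 is not a chord tone.
It is approached by step down from B4 and left by step up to B4.
Step away and step back to the same note — a neighbor tone (lower neighbor).
The harmony at that moment is G# minor triad (G#, B, D#); C#4 is not a chord tone.
It is approached by step up from B3 and left by step up to D#4.
Step in, step out in the same direction — a passing tone.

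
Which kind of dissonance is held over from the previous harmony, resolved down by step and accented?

Suspension.

Approach: by preparation — the pitch is first a chord tone, then held (tied or repeated) while the harmony changes under it. Departure: down by step. Metric position: strong.
A prepared dissonance that resolves downward by step — a suspension. (The same figure resolving upward would be a retardation.)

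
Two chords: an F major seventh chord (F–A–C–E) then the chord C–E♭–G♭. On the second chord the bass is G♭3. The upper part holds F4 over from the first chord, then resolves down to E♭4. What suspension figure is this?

At the second chord the bass is G♭3. The suspended F4 lies a seventh above the bass; after resolving down by step to E♭4, the interval above the bass becomes a sixth.
Suspension figures are named by those two intervals: 7–6.

7–6 suspension.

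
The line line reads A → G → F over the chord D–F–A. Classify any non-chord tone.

The harmony at that moment is D minor triad (D, F, A); G is not a chord tone.
It is approached by step down from A and left by step down to F.
Step in, step out in the same direction — a passing tone.

G is a passing tone.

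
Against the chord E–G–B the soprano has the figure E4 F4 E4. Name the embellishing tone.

F4 is a neighbor tone.

The harmony at that moment is E minor triad (E, G, B); F4 is not a chord tone.
It is approached by step up from E4 and left by step down to E4.
Step away and step back to the same note — a neighbor tone (upper neighbor).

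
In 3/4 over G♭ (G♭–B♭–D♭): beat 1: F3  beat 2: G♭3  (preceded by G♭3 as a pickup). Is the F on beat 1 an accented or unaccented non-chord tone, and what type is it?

Accented neighbor tone.

The harmony at that moment is G♭ major triad (G♭, B♭, D♭); F3 is not a chord tone.
It is approached by step down from G♭3 and left by step up to G♭3.
Step away and step back to the same note — a neighbor tone (lower neighbor).
It falls on the downbeat, so it is accented.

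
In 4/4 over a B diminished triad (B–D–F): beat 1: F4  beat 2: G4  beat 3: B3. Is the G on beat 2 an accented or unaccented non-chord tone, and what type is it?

Unaccented escape tone.

The harmony at that moment is B diminished triad (B, D, F); G4 is not a chord tone.
It is approached by step up from F4 and left by leap down to B3.
Step in, leap out — an escape tone.
It falls on a weak beat, so it is unaccented.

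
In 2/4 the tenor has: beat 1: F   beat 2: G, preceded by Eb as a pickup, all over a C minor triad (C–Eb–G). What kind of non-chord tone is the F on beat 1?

Passing tone.

The harmony at that moment is C minor triad (C, Eb, G); F is not a chord tone.
It is approached by step up from Eb and left by step up to G.
Step in, step out in the same direction — a passing tone.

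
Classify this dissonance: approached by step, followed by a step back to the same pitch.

Approach: by step. Departure: by step in the opposite direction, back to the starting pitch.
Stepwise on both sides but reversing to return to the same chord tone — a neighbor tone. (Had it continued onward in the same direction it would be a passing tone instead.)

Neighbor tone.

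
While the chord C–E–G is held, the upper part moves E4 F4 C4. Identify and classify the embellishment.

F4 is an escape tone.

The harmony at that moment is C major triad (C, E, G); F4 is not a chord tone.
It is approached by step up from E4 and left by leap down to C4.
Step in, leap out — an escape tone.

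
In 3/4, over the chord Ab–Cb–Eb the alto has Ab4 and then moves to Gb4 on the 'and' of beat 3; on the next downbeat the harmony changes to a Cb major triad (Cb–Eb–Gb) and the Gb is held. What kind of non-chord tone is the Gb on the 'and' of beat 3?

The harmony at that moment is Ab minor triad (Ab, Cb, Eb); Gb4 is not a chord tone.
It is approached by step down from Ab4 and then sustained as the same pitch into the next harmony.
Arriving early and becoming a chord tone when the harmony changes — an anticipation.

Anticipation.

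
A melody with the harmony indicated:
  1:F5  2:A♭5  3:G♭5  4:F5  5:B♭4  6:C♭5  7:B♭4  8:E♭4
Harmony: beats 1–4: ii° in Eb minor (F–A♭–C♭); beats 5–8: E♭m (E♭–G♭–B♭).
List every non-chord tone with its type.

G♭5 (beat 3) — passing tone; C♭5 (beat 6) — neighbor tone.

The harmony at that moment is F diminished triad (F, A♭, C♭); G♭5 is not a chord tone.
It is approached by step down from A♭5 and left by step down to F5.
Step in, step out in the same direction — a passing tone.
The harmony at that moment is E♭ minor triad (E♭, G♭, B♭); C♭5 is not a chord tone.
It is approached by step up from B♭4 and left by step down to B♭4.
Step away and step back to the same note — a neighbor tone (upper neighbor).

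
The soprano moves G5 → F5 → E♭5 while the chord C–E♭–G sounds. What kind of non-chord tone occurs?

F5 is a passing tone.

The harmony at that moment is C minor triad (C, E♭, G); F5 is not a chord tone.
It is approached by step down from G5 and left by step down to E♭5.
Step in, step out in the same direction — a passing tone.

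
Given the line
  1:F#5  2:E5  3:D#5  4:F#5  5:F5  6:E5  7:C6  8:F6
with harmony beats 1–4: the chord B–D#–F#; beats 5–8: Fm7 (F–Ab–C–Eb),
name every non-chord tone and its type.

The harmony at that moment is B major triad (B, D#, F#); E5 is not a chord tone.
It is approached by step down from F#5 and left by step down to D#5.
Step in, step out in the same direction — a passing tone.
The harmony at that moment is F minor seventh chord (F, Ab, C, Eb); E5 is not a chord tone.
It is approached by step down from F5 and left by leap up to C6.
Step in, leap out — an escape tone.

E5 (beat 2) — passing tone; E5 (beat 6) — escape tone.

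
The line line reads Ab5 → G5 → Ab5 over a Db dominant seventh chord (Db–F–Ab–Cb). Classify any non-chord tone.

The harmony at that moment is Db dominant seventh chord (Db, F, Ab, Cb); G5 is not a chord tone.
It is approached by step down from Ab5 and left by step up to Ab5.
Step away and step back to the same note — a neighbor tone (lower neighbor).

G5 is a neighbor tone.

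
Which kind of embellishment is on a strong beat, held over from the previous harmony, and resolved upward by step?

Approach: by preparation — the pitch is first a chord tone, then held (tied or repeated) while the harmony changes under it. Departure: up by step. Metric position: strong.
A prepared dissonance that resolves upward by step — a retardation. (The same figure resolving downward would be a suspension.)

Retardation.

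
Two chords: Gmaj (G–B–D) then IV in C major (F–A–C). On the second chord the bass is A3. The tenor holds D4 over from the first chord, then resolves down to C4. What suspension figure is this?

4–3 suspension.

At the second chord the bass is A3. The suspended D4 lies a fourth above the bass; after resolving down by step to C4, the interval above the bass becomes a third.
Suspension figures are named by those two intervals: 4–3.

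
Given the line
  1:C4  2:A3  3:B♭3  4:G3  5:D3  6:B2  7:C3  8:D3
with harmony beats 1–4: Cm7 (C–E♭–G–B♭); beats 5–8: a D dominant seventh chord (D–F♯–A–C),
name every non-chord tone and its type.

The harmony at that moment is C minor seventh chord (C, E♭, G, B♭); A3 is not a chord tone.
It is approached by leap down from C4 and left by step up to B♭3.
Leap in, step out — an appoggiatura.
The harmony at that moment is D dominant seventh chord (D, F♯, A, C); B2 is not a chord tone.
It is approached by leap down from D3 and left by step up to C3.
Leap in, step out — an appoggiatura.

A3 (beat 2) — appoggiatura; B2 (beat 6) — appoggiatura.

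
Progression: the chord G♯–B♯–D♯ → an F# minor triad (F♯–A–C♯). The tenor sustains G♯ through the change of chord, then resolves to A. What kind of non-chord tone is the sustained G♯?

The harmony at that moment is F♯ minor triad (F♯, A, C♯); G♯ is not a chord tone.
It is held over (the same pitch as the preceding G♯) and left by step up to A.
Held over from the previous chord and resolving up by step — a retardation.

G♯ is a retardation.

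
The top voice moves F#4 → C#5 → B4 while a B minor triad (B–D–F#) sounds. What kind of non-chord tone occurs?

C#5 is an appoggiatura.

The harmony at that moment is B minor triad (B, D, F#); C#5 is not a chord tone.
It is approached by leap up from F#4 and left by step down to B4.
Leap in, step out — an appoggiatura.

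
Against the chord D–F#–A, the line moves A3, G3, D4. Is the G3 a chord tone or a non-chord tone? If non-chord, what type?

Non-chord tone — an escape tone.

The harmony at that moment is D major triad (D, F#, A); G3 is not a chord tone.
It is approached by step down from A3 and left by leap up to D4.
Step in, leap out — an escape tone.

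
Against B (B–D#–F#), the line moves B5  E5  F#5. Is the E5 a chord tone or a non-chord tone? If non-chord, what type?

Non-chord tone — an appoggiatura.

The harmony at that moment is B major triad (B, D#, F#); E5 is not a chord tone.
It is approached by leap down from B5 and left by step up to F#5.
Leap in, step out — an appoggiatura.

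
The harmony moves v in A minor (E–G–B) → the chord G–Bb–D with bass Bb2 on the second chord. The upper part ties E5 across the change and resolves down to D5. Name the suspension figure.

At the second chord the bass is Bb2. The suspended E5 lies a fourth above the bass; after resolving down by step to D5, the interval above the bass becomes a third.
Suspension figures are named by those two intervals: 4–3.

4–3 suspension.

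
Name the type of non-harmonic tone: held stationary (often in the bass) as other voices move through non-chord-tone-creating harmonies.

Approach: none. Departure: none — a single pitch is sustained while the chords change around it, passing through harmonies that do not contain it.
No melodic motion at all; the dissonance is created entirely by the moving harmonies against the stationary note — a pedal tone (pedal point).

Pedal tone.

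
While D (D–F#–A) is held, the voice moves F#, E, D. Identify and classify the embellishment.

E is a passing tone.

The harmony at that moment is D major triad (D, F#, A); E is not a chord tone.
It is approached by step down from F# and left by step down to D.
Step in, step out in the same direction — a passing tone.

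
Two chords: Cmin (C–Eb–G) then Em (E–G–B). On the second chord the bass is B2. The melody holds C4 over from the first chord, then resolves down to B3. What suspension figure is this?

At the second chord the bass is B2. The suspended C4 lies a ninth above the bass; after resolving down by step to B3, the interval above the bass becomes an octave.
Suspension figures are named by those two intervals: 9–8.

9–8 suspension.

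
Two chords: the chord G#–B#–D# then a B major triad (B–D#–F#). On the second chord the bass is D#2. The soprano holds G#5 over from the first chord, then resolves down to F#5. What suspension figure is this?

At the second chord the bass is D#2. The suspended G#5 lies a fourth above the bass; after resolving down by step to F#5, the interval above the bass becomes a third.
Suspension figures are named by those two intervals: 4–3.

4–3 suspension.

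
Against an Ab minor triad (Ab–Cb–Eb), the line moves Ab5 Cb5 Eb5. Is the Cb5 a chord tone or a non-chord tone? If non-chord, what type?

Chord tone (the third of Ab minor triad).

Ab minor triad contains Ab, Cb, Eb; Cb is the third, so it is a chord tone.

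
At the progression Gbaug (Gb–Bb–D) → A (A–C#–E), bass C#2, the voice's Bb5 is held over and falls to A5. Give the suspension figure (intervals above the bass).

At the second chord the bass is C#2. The suspended Bb5 lies a seventh above the bass; after resolving down by step to A5, the interval above the bass becomes a sixth.
Suspension figures are named by those two intervals: 7–6.

7–6 suspension.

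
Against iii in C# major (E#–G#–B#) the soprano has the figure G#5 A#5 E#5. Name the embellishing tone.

The harmony at that moment is E# minor triad (E#, G#, B#); A#5 is not a chord tone.
It is approached by step up from G#5 and left by leap down to E#5.
Step in, leap out — an escape tone.

A#5 is an escape tone.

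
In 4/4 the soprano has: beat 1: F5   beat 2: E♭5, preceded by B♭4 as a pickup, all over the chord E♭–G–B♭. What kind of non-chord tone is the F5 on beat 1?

Appoggiatura.

The harmony at that moment is E♭ major triad (E♭, G, B♭); F5 is not a chord tone.
It is approached by leap up from B♭4 and left by step down to E♭5.
Leap in, step out, metrically accented — an appoggiatura.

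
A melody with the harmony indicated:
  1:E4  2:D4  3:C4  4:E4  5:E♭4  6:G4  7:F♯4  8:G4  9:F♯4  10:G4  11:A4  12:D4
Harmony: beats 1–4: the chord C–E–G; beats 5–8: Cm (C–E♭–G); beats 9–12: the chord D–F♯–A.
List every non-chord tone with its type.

The harmony at that moment is C major triad (C, E, G); D4 is not a chord tone.
It is approached by step down from E4 and left by step down to C4.
Step in, step out in the same direction — a passing tone.
The harmony at that moment is C minor triad (C, E♭, G); F♯4 is not a chord tone.
It is approached by step down from G4 and left by step up to G4.
Step away and step back to the same note — a neighbor tone (lower neighbor).
The harmony at that moment is D major triad (D, F♯, A); G4 is not a chord tone.
It is approached by step up from F♯4 and left by step up to A4.
Step in, step out in the same direction — a passing tone.

D4 (beat 2) — passing tone; F♯4 (beat 7) — neighbor tone; G4 (beat 10) — passing tone.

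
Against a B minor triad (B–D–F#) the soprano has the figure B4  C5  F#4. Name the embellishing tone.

C5 is an escape tone.

The harmony at that moment is B minor triad (B, D, F#); C5 is not a chord tone.
It is approached by step up from B4 and left by leap down to F#4.
Step in, leap out — an escape tone.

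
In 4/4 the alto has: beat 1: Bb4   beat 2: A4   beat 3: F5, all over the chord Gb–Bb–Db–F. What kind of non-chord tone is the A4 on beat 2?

The harmony at that moment is Gb major seventh chord (Gb, Bb, Db, F); A4 is not a chord tone.
It is approached by step down from Bb4 and left by leap up to F5.
Step in, leap out, on a weak beat — an escape tone.

Escape tone.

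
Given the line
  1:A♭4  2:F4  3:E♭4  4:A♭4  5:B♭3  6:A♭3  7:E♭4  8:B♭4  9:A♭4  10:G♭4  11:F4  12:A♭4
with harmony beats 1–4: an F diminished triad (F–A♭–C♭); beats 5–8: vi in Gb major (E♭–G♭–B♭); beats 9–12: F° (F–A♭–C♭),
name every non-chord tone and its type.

E♭4 (beat 3) — escape tone; A♭3 (beat 6) — escape tone; G♭4 (beat 10) — passing tone.

The harmony at that moment is F diminished triad (F, A♭, C♭); E♭4 is not a chord tone.
It is approached by step down from F4 and left by leap up to A♭4.
Step in, leap out — an escape tone.
The harmony at that moment is E♭ minor triad (E♭, G♭, B♭); A♭3 is not a chord tone.
It is approached by step down from B♭3 and left by leap up to E♭4.
Step in, leap out — an escape tone.
The harmony at that moment is F diminished triad (F, A♭, C♭); G♭4 is not a chord tone.
It is approached by step down from A♭4 and left by step down to F4.
Step in, step out in the same direction — a passing tone.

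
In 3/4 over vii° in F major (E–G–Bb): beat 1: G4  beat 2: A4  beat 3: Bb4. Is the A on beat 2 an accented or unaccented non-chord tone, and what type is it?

The harmony at that moment is E diminished triad (E, G, Bb); A4 is not a chord tone.
It is approached by step up from G4 and left by step up to Bb4.
Step in, step out in the same direction — a passing tone.
It falls on a weak beat, so it is unaccented.

Unaccented passing tone.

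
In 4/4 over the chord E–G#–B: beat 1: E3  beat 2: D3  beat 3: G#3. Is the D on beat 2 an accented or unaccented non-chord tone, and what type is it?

The harmony at that moment is E major triad (E, G#, B); D3 is not a chord tone.
It is approached by step down from E3 and left by leap up to G#3.
Step in, leap out — an escape tone.
It falls on a weak beat, so it is unaccented.

Unaccented escape tone.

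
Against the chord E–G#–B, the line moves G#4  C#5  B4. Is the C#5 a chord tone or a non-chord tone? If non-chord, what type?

Non-chord tone — an appoggiatura.

The harmony at that moment is E major triad (E, G#, B); C#5 is not a chord tone.
It is approached by leap up from G#4 and left by step down to B4.
Leap in, step out — an appoggiatura.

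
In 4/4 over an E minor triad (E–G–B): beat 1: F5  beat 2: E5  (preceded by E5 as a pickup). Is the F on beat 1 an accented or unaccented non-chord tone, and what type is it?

Accented neighbor tone.

The harmony at that moment is E minor triad (E, G, B); F5 is not a chord tone.
It is approached by step up from E5 and left by step down to E5.
Step away and step back to the same note — a neighbor tone (upper neighbor).
It falls on the downbeat, so it is accented.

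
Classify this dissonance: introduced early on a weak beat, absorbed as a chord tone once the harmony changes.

Anticipation.

Approach: ahead of the chord change (typically by step), so it is dissonant against the current harmony. Departure: none — the same pitch is restated or held and is a chord tone of the new harmony.
Dissonant first, consonant once the harmony catches up: the note simply arrives early — an anticipation. (The reverse timing, consonant first and dissonant after the change, would be a suspension or retardation.)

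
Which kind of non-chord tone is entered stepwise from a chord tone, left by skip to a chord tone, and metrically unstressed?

Approach: by step. Departure: by leap. Metric position: weak.
Step in, leap out, from a weak position — an escape tone (échappée). (It is the mirror image of the appoggiatura, which leaps in and steps out on a strong beat.)

Escape tone.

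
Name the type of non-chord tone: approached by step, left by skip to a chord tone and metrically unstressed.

Escape tone.

Approach: by step. Departure: by leap. Metric position: weak.
Step in, leap out, from a weak position — an escape tone (échappée). (It is the mirror image of the appoggiatura, which leaps in and steps out on a strong beat.)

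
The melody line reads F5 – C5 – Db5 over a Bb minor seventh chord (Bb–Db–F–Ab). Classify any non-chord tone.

The harmony at that moment is Bb minor seventh chord (Bb, Db, F, Ab); C5 is not a chord tone.
It is approached by leap down from F5 and left by step up to Db5.
Leap in, step out — an appoggiatura.

C5 is an appoggiatura.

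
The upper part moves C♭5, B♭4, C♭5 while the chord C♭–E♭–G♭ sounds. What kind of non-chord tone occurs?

B♭4 is a neighbor tone.

The harmony at that moment is C♭ major triad (C♭, E♭, G♭); B♭4 is not a chord tone.
It is approached by step down from C♭5 and left by step up to C♭5.
Step away and step back to the same note — a neighbor tone (lower neighbor).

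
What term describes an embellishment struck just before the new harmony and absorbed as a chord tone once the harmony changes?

Anticipation.

Approach: ahead of the chord change (typically by step), so it is dissonant against the current harmony. Departure: none — the same pitch is restated or held and is a chord tone of the new harmony.
Dissonant first, consonant once the harmony catches up: the note simply arrives early — an anticipation. (The reverse timing, consonant first and dissonant after the change, would be a suspension or retardation.)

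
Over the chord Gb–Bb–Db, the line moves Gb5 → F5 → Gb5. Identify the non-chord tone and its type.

F5 is a neighbor tone.

The harmony at that moment is Gb major triad (Gb, Bb, Db); F5 is not a chord tone.
It is approached by step down from Gb5 and left by step up to Gb5.
Step away and step back to the same note — a neighbor tone (lower neighbor).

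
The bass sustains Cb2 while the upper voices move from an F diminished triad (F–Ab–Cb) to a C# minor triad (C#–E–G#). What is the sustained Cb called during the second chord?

The harmony at that moment is C# minor triad (C#, E, G#); Cb2 is not a chord tone.
It is held over (the same pitch as the preceding Cb2) and then sustained as the same pitch into the next harmony.
Sustained through a change of harmony — a pedal tone.

Pedal tone (pedal point).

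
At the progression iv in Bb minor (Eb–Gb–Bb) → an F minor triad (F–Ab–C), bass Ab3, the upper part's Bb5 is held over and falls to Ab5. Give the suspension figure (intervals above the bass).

At the second chord the bass is Ab3. The suspended Bb5 lies a ninth above the bass; after resolving down by step to Ab5, the interval above the bass becomes an octave.
Suspension figures are named by those two intervals: 9–8.

9–8 suspension.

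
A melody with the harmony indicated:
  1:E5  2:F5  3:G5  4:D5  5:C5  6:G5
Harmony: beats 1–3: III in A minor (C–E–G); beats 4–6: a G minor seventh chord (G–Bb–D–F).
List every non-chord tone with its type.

The harmony at that moment is C major triad (C, E, G); F5 is not a chord tone.
It is approached by step up from E5 and left by step up to G5.
Step in, step out in the same direction — a passing tone.
The harmony at that moment is G minor seventh chord (G, Bb, D, F); C5 is not a chord tone.
It is approached by step down from D5 and left by leap up to G5.
Step in, leap out — an escape tone.

F5 (beat 2) — passing tone; C5 (beat 5) — escape tone.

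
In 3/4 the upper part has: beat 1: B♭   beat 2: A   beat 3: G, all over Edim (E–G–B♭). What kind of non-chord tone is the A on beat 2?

The harmony at that moment is E diminished triad (E, G, B♭); A is not a chord tone.
It is approached by step down from B♭ and left by step down to G.
Step in, step out in the same direction — a passing tone.

Passing tone.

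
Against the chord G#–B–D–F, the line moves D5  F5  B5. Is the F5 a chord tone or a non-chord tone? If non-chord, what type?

G# diminished seventh chord contains G#, B, D, F; F is the seventh, so it is a chord tone.

Chord tone (the seventh of G# diminished seventh chord).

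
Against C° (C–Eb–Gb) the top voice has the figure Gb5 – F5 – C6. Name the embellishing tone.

The harmony at that moment is C diminished triad (C, Eb, Gb); F5 is not a chord tone.
It is approached by step down from Gb5 and left by leap up to C6.
Step in, leap out — an escape tone.

F5 is an escape tone.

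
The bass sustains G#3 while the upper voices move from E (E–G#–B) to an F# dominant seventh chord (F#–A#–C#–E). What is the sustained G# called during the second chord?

Pedal tone (pedal point).

The harmony at that moment is F# dominant seventh chord (F#, A#, C#, E); G#3 is not a chord tone.
It is held over (the same pitch as the preceding G#3) and then sustained as the same pitch into the next harmony.
Sustained through a change of harmony — a pedal tone.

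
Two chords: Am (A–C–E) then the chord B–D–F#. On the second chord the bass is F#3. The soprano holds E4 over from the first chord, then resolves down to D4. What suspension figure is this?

7–6 suspension.

At the second chord the bass is F#3. The suspended E4 lies a seventh above the bass; after resolving down by step to D4, the interval above the bass becomes a sixth.
Suspension figures are named by those two intervals: 7–6.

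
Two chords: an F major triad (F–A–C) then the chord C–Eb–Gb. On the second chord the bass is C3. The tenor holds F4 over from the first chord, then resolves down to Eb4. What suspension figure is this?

4–3 suspension.

At the second chord the bass is C3. The suspended F4 lies a fourth above the bass; after resolving down by step to Eb4, the interval above the bass becomes a third.
Suspension figures are named by those two intervals: 4–3.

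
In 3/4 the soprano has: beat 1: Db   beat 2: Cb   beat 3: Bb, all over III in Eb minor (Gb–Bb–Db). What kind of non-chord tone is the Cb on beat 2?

The harmony at that moment is Gb major triad (Gb, Bb, Db); Cb is not a chord tone.
It is approached by step down from Db and left by step down to Bb.
Step in, step out in the same direction — a passing tone.

Passing tone.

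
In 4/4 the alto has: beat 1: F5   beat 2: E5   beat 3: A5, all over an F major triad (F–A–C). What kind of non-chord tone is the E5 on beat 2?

The harmony at that moment is F major triad (F, A, C); E5 is not a chord tone.
It is approached by step down from F5 and left by leap up to A5.
Step in, leap out, on a weak beat — an escape tone.

Escape tone.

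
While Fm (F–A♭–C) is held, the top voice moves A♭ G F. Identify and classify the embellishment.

G is a passing tone.

The harmony at that moment is F minor triad (F, A♭, C); G is not a chord tone.
It is approached by step down from A♭ and left by step down to F.
Step in, step out in the same direction — a passing tone.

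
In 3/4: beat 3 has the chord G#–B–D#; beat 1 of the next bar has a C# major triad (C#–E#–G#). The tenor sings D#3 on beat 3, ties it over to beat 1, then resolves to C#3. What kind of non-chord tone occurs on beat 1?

Suspension.

The harmony at that moment is C# major triad (C#, E#, G#); D#3 is not a chord tone.
It is held over (the same pitch as the preceding D#3) and left by step down to C#3.
Held over from the previous chord and resolving down by step — a suspension.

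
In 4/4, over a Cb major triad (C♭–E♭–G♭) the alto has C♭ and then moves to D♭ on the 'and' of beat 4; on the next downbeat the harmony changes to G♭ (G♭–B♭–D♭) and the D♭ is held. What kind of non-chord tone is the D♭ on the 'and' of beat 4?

The harmony at that moment is C♭ major triad (C♭, E♭, G♭); D♭ is not a chord tone.
It is approached by step up from C♭ and then sustained as the same pitch into the next harmony.
Arriving early and becoming a chord tone when the harmony changes — an anticipation.

Anticipation.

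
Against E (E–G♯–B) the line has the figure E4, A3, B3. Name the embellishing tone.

A3 is an appoggiatura.

The harmony at that moment is E major triad (E, G♯, B); A3 is not a chord tone.
It is approached by leap down from E4 and left by step up to B3.
Leap in, step out — an appoggiatura.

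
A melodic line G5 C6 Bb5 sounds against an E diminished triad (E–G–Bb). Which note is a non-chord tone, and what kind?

C6 is an appoggiatura.

The harmony at that moment is E diminished triad (E, G, Bb); C6 is not a chord tone.
It is approached by leap up from G5 and left by step down to Bb5.
Leap in, step out — an appoggiatura.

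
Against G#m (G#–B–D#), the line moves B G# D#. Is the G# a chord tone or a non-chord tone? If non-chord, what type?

Chord tone (the root of G# minor triad).

G# minor triad contains G#, B, D#; G# is the root, so it is a chord tone.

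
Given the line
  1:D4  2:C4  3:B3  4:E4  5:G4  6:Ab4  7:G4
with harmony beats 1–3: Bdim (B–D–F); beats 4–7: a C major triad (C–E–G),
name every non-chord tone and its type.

The harmony at that moment is B diminished triad (B, D, F); C4 is not a chord tone.
It is approached by step down from D4 and left by step down to B3.
Step in, step out in the same direction — a passing tone.
The harmony at that moment is C major triad (C, E, G); Ab4 is not a chord tone.
It is approached by step up from G4 and left by step down to G4.
Step away and step back to the same note — a neighbor tone (upper neighbor).

C4 (beat 2) — passing tone; Ab4 (beat 6) — neighbor tone.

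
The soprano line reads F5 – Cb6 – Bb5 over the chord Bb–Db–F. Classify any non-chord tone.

Cb6 is an appoggiatura.

The harmony at that moment is Bb minor triad (Bb, Db, F); Cb6 is not a chord tone.
It is approached by leap up from F5 and left by step down to Bb5.
Leap in, step out — an appoggiatura.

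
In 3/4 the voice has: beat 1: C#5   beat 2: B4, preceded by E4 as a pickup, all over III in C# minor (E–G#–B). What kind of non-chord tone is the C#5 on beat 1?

The harmony at that moment is E major triad (E, G#, B); C#5 is not a chord tone.
It is approached by leap up from E4 and left by step down to B4.
Leap in, step out, metrically accented — an appoggiatura.

Appoggiatura.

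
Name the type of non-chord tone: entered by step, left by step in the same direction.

Approach: by step. Departure: by step, continuing in the same direction.
Stepwise on both sides with no change of direction means the note fills in the space between two different chord tones — a passing tone. (Had it turned back to its starting note it would be a neighbor tone instead.)

Passing tone.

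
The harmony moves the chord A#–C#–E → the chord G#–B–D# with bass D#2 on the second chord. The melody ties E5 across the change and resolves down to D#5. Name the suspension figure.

9–8 suspension.

At the second chord the bass is D#2. The suspended E5 lies a ninth above the bass; after resolving down by step to D#5, the interval above the bass becomes an octave.
Suspension figures are named by those two intervals: 9–8.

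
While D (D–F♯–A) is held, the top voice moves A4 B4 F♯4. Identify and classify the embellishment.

B4 is an escape tone.

The harmony at that moment is D major triad (D, F♯, A); B4 is not a chord tone.
It is approached by step up from A4 and left by leap down to F♯4.
Step in, leap out — an escape tone.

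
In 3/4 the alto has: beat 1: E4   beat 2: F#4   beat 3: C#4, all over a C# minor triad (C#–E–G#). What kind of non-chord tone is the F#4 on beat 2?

Escape tone.

The harmony at that moment is C# minor triad (C#, E, G#); F#4 is not a chord tone.
It is approached by step up from E4 and left by leap down to C#4.
Step in, leap out, on a weak beat — an escape tone.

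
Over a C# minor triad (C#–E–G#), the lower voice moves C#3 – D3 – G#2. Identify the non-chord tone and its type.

The harmony at that moment is C# minor triad (C#, E, G#); D3 is not a chord tone.
It is approached by step up from C#3 and left by leap down to G#2.
Step in, leap out — an escape tone.

D3 is an escape tone.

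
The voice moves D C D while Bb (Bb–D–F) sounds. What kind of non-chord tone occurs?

The harmony at that moment is Bb major triad (Bb, D, F); C is not a chord tone.
It is approached by step down from D and left by step up to D.
Step away and step back to the same note — a neighbor tone (lower neighbor).

C is a neighbor tone.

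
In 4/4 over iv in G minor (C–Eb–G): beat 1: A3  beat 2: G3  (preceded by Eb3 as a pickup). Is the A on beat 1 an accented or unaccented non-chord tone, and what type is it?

The harmony at that moment is C minor triad (C, Eb, G); A3 is not a chord tone.
It is approached by leap up from Eb3 and left by step down to G3.
Leap in, step out — an appoggiatura.
It falls on the downbeat, so it is accented.

Accented appoggiatura.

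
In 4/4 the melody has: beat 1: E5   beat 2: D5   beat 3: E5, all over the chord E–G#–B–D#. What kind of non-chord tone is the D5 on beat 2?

The harmony at that moment is E major seventh chord (E, G#, B, D#); D5 is not a chord tone.
It is approached by step down from E5 and left by step up to E5.
Step away and step back to the same note — a neighbor tone (lower neighbor).

Lower neighbor tone.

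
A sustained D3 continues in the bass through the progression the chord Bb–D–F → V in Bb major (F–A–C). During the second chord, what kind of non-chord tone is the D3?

Pedal tone (pedal point).

The harmony at that moment is F major triad (F, A, C); D3 is not a chord tone.
It is held over (the same pitch as the preceding D3) and then sustained as the same pitch into the next harmony.
Sustained through a change of harmony — a pedal tone.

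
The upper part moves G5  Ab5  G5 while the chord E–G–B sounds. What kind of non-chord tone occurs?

The harmony at that moment is E minor triad (E, G, B); Ab5 is not a chord tone.
It is approached by step up from G5 and left by step down to G5.
Step away and step back to the same note — a neighbor tone (upper neighbor).

Ab5 is a neighbor tone.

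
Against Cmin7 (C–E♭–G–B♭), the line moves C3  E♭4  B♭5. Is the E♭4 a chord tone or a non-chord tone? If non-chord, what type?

Chord tone (the third of C minor seventh chord).

C minor seventh chord contains C, E♭, G, B♭; E♭ is the third, so it is a chord tone.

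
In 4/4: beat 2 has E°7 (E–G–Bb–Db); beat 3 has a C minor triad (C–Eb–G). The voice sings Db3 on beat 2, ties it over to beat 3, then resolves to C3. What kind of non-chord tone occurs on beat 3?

Suspension.

The harmony at that moment is C minor triad (C, Eb, G); Db3 is not a chord tone.
It is held over (the same pitch as the preceding Db3) and left by step down to C3.
Held over from the previous chord and resolving down by step — a suspension.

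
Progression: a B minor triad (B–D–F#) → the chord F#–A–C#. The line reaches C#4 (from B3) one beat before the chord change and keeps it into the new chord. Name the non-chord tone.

The harmony at that moment is B minor triad (B, D, F#); C#4 is not a chord tone.
It is approached by step up from B3 and then sustained as the same pitch into the next harmony.
Arriving early and becoming a chord tone when the harmony changes — an anticipation.

C#4 is an anticipation.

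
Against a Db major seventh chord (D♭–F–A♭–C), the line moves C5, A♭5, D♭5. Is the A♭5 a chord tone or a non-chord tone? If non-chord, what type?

Chord tone (the fifth of Db major seventh chord).

Db major seventh chord contains D♭, F, A♭, C; A♭ is the fifth, so it is a chord tone.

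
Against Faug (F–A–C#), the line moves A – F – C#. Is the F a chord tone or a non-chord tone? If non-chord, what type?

F augmented triad contains F, A, C#; F is the root, so it is a chord tone.

Chord tone (the root of F augmented triad).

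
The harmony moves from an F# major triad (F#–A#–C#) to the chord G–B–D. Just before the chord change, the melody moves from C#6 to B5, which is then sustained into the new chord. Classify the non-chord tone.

The harmony at that moment is F# major triad (F#, A#, C#); B5 is not a chord tone.
It is approached by step down from C#6 and then sustained as the same pitch into the next harmony.
Arriving early and becoming a chord tone when the harmony changes — an anticipation.

B5 is an anticipation.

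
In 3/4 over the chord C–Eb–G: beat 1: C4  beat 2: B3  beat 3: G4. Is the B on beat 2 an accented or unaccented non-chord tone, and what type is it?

Unaccented escape tone.

The harmony at that moment is C minor triad (C, Eb, G); B3 is not a chord tone.
It is approached by step down from C4 and left by leap up to G4.
Step in, leap out — an escape tone.
It falls on a weak beat, so it is unaccented.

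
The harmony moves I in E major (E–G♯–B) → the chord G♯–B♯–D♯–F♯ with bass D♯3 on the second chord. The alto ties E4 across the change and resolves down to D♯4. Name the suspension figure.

9–8 suspension.

At the second chord the bass is D♯3. The suspended E4 lies a ninth above the bass; after resolving down by step to D♯4, the interval above the bass becomes an octave.
Suspension figures are named by those two intervals: 9–8.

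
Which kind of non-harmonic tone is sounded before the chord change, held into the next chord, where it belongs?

Anticipation.

Approach: ahead of the chord change (typically by step), so it is dissonant against the current harmony. Departure: none — the same pitch is restated or held and is a chord tone of the new harmony.
Dissonant first, consonant once the harmony catches up: the note simply arrives early — an anticipation. (The reverse timing, consonant first and dissonant after the change, would be a suspension or retardation.)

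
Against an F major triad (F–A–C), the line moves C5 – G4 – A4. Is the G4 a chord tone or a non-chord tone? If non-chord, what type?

Non-chord tone — an appoggiatura.

The harmony at that moment is F major triad (F, A, C); G4 is not a chord tone.
It is approached by leap down from C5 and left by step up to A4.
Leap in, step out — an appoggiatura.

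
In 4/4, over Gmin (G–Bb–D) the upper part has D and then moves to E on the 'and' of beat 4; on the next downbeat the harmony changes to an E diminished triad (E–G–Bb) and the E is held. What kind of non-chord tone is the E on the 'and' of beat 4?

The harmony at that moment is G minor triad (G, Bb, D); E is not a chord tone.
It is approached by step up from D and then sustained as the same pitch into the next harmony.
Arriving early and becoming a chord tone when the harmony changes — an anticipation.

Anticipation.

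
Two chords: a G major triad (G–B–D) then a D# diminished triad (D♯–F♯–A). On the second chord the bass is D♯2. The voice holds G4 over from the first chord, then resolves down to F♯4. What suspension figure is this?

4–3 suspension.

At the second chord the bass is D♯2. The suspended G4 lies a fourth above the bass; after resolving down by step to F♯4, the interval above the bass becomes a third.
Suspension figures are named by those two intervals: 4–3.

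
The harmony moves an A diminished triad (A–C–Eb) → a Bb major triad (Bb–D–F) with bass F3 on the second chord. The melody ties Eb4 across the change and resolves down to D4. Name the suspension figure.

7–6 suspension.

At the second chord the bass is F3. The suspended Eb4 lies a seventh above the bass; after resolving down by step to D4, the interval above the bass becomes a sixth.
Suspension figures are named by those two intervals: 7–6.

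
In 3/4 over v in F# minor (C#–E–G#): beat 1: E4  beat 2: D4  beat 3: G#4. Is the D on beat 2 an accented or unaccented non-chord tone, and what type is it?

Unaccented escape tone.

The harmony at that moment is C# minor triad (C#, E, G#); D4 is not a chord tone.
It is approached by step down from E4 and left by leap up to G#4.
Step in, leap out — an escape tone.
It falls on a weak beat, so it is unaccented.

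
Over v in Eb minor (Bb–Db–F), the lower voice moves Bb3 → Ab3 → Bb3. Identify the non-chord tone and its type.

Ab3 is a neighbor tone.

The harmony at that moment is Bb minor triad (Bb, Db, F); Ab3 is not a chord tone.
It is approached by step down from Bb3 and left by step up to Bb3.
Step away and step back to the same note — a neighbor tone (lower neighbor).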